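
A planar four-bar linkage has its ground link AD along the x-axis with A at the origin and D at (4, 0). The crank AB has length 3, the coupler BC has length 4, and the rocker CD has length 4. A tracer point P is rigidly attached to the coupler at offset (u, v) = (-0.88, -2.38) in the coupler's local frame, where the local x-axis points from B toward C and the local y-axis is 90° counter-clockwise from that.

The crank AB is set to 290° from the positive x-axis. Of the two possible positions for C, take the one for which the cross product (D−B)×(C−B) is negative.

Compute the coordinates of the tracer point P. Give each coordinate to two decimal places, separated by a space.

A=(0,0), D=(4.00,0)
B = A + 3.00·(cos290°, sin290°) = (1.0261, -2.8191)
|BD| = 4.0977
circle(B,4.00) ∩ circle(D,4.00): a=2.0489, h=3.4354
  candidates: C₊=(0.1496,1.0837) cross=14.077; C₋=(4.8765,-3.9028) cross=-14.077
  mode - wants cross < 0 → take C=(4.8765,-3.9028) (cross=-14.077)
ex = (C−B)/|BC| = (0.9626,-0.2709); ey = (0.2709,0.9626)
P = B + -0.88·ex + -2.38·ey = (-0.4658,-4.8716)

-0.47 -4.87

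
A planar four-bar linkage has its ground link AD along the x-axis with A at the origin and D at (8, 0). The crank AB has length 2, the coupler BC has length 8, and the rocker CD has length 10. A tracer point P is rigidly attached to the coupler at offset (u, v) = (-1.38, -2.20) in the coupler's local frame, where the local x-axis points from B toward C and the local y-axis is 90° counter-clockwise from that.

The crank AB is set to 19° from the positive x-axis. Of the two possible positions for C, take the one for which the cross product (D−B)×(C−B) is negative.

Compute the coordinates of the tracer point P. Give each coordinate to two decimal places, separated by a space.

-0.18 2.22

A=(0,0), D=(8.00,0)
B = A + 2.00·(cos19°, sin19°) = (1.8910, 0.6511)
|BD| = 6.1436
circle(B,8.00) ∩ circle(D,10.00): a=0.1419, h=7.9987
  candidates: C₊=(2.8799,8.5898) cross=49.141; C₋=(1.1844,-7.3176) cross=-49.141
  mode - wants cross < 0 → take C=(1.1844,-7.3176) (cross=-49.141)
ex = (C−B)/|BC| = (-0.0883,-0.9961); ey = (0.9961,-0.0883)
P = B + -1.38·ex + -2.20·ey = (-0.1785,2.2201)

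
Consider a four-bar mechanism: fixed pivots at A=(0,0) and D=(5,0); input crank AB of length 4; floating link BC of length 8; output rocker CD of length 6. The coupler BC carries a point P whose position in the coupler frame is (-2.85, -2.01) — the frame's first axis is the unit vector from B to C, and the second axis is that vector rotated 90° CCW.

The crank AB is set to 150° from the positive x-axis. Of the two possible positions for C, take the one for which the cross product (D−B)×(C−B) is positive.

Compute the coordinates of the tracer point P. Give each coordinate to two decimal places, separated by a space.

A=(0,0), D=(5.00,0)
B = A + 4.00·(cos150°, sin150°) = (-3.4641, 2.0000)
|BD| = 8.6972
circle(B,8.00) ∩ circle(D,6.00): a=5.9583, h=5.3384
  candidates: C₊=(3.5621,5.8252) cross=46.429; C₋=(1.1069,-4.5655) cross=-46.429
  mode + wants cross > 0 → take C=(3.5621,5.8252) (cross=46.429)
ex = (C−B)/|BC| = (0.8783,0.4781); ey = (-0.4781,0.8783)
P = B + -2.85·ex + -2.01·ey = (-5.0061,-1.1281)

-5.01 -1.13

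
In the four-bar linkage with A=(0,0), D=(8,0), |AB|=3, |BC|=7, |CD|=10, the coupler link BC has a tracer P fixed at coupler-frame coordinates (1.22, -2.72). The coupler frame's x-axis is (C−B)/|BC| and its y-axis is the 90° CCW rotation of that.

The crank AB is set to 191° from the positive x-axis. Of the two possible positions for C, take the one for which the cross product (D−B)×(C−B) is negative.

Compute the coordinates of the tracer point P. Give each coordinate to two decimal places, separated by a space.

A=(0,0), D=(8.00,0)
B = A + 3.00·(cos191°, sin191°) = (-2.9449, -0.5724)
|BD| = 10.9598
circle(B,7.00) ∩ circle(D,10.00): a=3.1532, h=6.2496
  candidates: C₊=(-0.1224,5.8333) cross=68.494; C₋=(0.5305,-6.6488) cross=-68.494
  mode - wants cross < 0 → take C=(0.5305,-6.6488) (cross=-68.494)
ex = (C−B)/|BC| = (0.4965,-0.8680); ey = (0.8680,0.4965)
P = B + 1.22·ex + -2.72·ey = (-4.7003,-2.9819)

-4.70 -2.98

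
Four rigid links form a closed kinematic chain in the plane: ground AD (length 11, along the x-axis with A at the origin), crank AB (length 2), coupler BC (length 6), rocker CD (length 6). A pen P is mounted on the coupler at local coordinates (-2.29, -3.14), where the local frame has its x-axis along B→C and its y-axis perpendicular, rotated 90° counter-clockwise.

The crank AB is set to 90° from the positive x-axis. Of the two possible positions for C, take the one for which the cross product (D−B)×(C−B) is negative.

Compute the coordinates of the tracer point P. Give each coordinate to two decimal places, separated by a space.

A=(0,0), D=(11.00,0)
B = A + 2.00·(cos90°, sin90°) = (0.0000, 2.0000)
|BD| = 11.1803
circle(B,6.00) ∩ circle(D,6.00): a=5.5902, h=2.1794
  candidates: C₊=(5.8899,3.1443) cross=24.367; C₋=(5.1101,-1.1443) cross=-24.367
  mode - wants cross < 0 → take C=(5.1101,-1.1443) (cross=-24.367)
ex = (C−B)/|BC| = (0.8517,-0.5240); ey = (0.5240,0.8517)
P = B + -2.29·ex + -3.14·ey = (-3.5959,0.5258)

-3.60 0.53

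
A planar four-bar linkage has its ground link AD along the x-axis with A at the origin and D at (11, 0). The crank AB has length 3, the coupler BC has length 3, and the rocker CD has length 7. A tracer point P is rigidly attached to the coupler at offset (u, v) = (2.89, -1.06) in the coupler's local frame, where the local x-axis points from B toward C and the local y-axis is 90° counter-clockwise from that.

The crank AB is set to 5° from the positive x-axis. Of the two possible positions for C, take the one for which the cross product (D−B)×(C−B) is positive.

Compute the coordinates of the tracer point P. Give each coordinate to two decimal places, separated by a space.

A=(0,0), D=(11.00,0)
B = A + 3.00·(cos5°, sin5°) = (2.9886, 0.2615)
|BD| = 8.0157
circle(B,3.00) ∩ circle(D,7.00): a=1.5127, h=2.5907
  candidates: C₊=(4.5850,2.8014) cross=20.766; C₋=(4.4160,-2.3772) cross=-20.766
  mode + wants cross > 0 → take C=(4.5850,2.8014) (cross=20.766)
ex = (C−B)/|BC| = (0.5321,0.8467); ey = (-0.8467,0.5321)
P = B + 2.89·ex + -1.06·ey = (5.4239,2.1442)

5.42 2.14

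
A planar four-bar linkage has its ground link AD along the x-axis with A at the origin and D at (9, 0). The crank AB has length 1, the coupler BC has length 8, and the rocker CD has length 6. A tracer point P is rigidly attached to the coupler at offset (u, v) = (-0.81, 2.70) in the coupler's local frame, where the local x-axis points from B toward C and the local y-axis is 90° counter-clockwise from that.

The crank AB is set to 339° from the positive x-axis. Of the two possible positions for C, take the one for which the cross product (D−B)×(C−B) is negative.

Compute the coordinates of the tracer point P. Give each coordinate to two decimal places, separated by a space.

2.11 2.20

A=(0,0), D=(9.00,0)
B = A + 1.00·(cos339°, sin339°) = (0.9336, -0.3584)
|BD| = 8.0744
circle(B,8.00) ∩ circle(D,6.00): a=5.7711, h=5.5403
  candidates: C₊=(6.4531,5.4326) cross=44.734; C₋=(6.9449,-5.6371) cross=-44.734
  mode - wants cross < 0 → take C=(6.9449,-5.6371) (cross=-44.734)
ex = (C−B)/|BC| = (0.7514,-0.6598); ey = (0.6598,0.7514)
P = B + -0.81·ex + 2.70·ey = (2.1065,2.2049)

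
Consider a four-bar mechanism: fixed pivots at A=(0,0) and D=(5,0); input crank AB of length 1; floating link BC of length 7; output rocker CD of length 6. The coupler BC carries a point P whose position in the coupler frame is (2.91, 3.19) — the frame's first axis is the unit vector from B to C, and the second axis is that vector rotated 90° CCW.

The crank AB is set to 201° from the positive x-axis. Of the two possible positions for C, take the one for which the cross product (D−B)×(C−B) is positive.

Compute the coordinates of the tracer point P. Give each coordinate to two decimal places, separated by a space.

A=(0,0), D=(5.00,0)
B = A + 1.00·(cos201°, sin201°) = (-0.9336, -0.3584)
|BD| = 5.9444
circle(B,7.00) ∩ circle(D,6.00): a=4.0657, h=5.6983
  candidates: C₊=(2.7812,5.5747) cross=33.873; C₋=(3.4682,-5.8012) cross=-33.873
  mode + wants cross > 0 → take C=(2.7812,5.5747) (cross=33.873)
ex = (C−B)/|BC| = (0.5307,0.8476); ey = (-0.8476,0.5307)
P = B + 2.91·ex + 3.19·ey = (-2.0931,3.8009)

-2.09 3.80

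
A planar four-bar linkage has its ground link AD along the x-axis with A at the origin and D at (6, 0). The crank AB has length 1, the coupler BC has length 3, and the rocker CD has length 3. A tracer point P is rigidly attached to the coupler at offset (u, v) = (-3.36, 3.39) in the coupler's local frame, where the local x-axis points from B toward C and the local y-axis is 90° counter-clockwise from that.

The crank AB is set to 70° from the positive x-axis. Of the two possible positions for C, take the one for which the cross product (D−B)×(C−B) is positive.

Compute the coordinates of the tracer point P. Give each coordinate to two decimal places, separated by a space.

A=(0,0), D=(6.00,0)
B = A + 1.00·(cos70°, sin70°) = (0.3420, 0.9397)
|BD| = 5.7355
circle(B,3.00) ∩ circle(D,3.00): a=2.8677, h=0.8809
  candidates: C₊=(3.3153,1.3389) cross=5.053; C₋=(3.0267,-0.3992) cross=-5.053
  mode + wants cross > 0 → take C=(3.3153,1.3389) (cross=5.053)
ex = (C−B)/|BC| = (0.9911,0.1331); ey = (-0.1331,0.9911)
P = B + -3.36·ex + 3.39·ey = (-3.4392,3.8525)

-3.44 3.85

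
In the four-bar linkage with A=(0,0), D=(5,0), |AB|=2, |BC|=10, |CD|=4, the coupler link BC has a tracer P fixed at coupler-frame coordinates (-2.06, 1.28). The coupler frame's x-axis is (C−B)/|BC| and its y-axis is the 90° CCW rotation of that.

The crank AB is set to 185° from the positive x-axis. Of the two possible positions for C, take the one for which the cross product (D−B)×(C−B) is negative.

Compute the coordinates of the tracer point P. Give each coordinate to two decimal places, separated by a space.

A=(0,0), D=(5.00,0)
B = A + 2.00·(cos185°, sin185°) = (-1.9924, -0.1743)
|BD| = 6.9946
circle(B,10.00) ∩ circle(D,4.00): a=9.5019, h=3.1166
  candidates: C₊=(7.4289,3.1781) cross=21.799; C₋=(7.5843,-3.0531) cross=-21.799
  mode - wants cross < 0 → take C=(7.5843,-3.0531) (cross=-21.799)
ex = (C−B)/|BC| = (0.9577,-0.2879); ey = (0.2879,0.9577)
P = B + -2.06·ex + 1.28·ey = (-3.5967,1.6445)

-3.60 1.64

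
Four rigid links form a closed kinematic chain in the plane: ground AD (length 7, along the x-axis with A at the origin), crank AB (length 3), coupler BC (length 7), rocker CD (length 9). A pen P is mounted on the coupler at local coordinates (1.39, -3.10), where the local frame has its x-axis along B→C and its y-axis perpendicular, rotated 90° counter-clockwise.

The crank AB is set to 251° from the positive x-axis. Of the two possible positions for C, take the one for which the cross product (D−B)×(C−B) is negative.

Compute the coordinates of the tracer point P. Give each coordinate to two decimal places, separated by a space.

A=(0,0), D=(7.00,0)
B = A + 3.00·(cos251°, sin251°) = (-0.9767, -2.8366)
|BD| = 8.4660
circle(B,7.00) ∩ circle(D,9.00): a=2.3431, h=6.5962
  candidates: C₊=(-0.9791,4.1634) cross=55.844; C₋=(3.4410,-8.2664) cross=-55.844
  mode - wants cross < 0 → take C=(3.4410,-8.2664) (cross=-55.844)
ex = (C−B)/|BC| = (0.6311,-0.7757); ey = (0.7757,0.6311)
P = B + 1.39·ex + -3.10·ey = (-2.5041,-5.8712)

-2.50 -5.87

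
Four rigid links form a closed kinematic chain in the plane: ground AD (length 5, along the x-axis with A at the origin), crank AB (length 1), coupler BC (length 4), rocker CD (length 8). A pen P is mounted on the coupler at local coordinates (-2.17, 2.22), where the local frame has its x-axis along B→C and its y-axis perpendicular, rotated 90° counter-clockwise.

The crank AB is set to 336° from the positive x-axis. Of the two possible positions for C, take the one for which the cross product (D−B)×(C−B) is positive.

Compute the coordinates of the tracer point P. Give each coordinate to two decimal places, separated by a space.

A=(0,0), D=(5.00,0)
B = A + 1.00·(cos336°, sin336°) = (0.9135, -0.4067)
|BD| = 4.1066
circle(B,4.00) ∩ circle(D,8.00): a=-3.7909, h=1.2765
  candidates: C₊=(-2.9851,0.4880) cross=5.242; C₋=(-2.7323,-2.0524) cross=-5.242
  mode + wants cross > 0 → take C=(-2.9851,0.4880) (cross=5.242)
ex = (C−B)/|BC| = (-0.9747,0.2237); ey = (-0.2237,-0.9747)
P = B + -2.17·ex + 2.22·ey = (2.5320,-3.0559)

2.53 -3.06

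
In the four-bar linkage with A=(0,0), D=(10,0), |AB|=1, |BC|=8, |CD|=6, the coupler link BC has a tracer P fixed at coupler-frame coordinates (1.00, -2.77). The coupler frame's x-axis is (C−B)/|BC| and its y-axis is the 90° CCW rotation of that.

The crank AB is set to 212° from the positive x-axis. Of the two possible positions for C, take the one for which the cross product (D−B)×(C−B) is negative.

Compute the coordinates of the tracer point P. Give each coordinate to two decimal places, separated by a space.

A=(0,0), D=(10.00,0)
B = A + 1.00·(cos212°, sin212°) = (-0.8480, -0.5299)
|BD| = 10.8610
circle(B,8.00) ∩ circle(D,6.00): a=6.7195, h=4.3415
  candidates: C₊=(5.6516,4.1342) cross=47.152; C₋=(6.0753,-4.5383) cross=-47.152
  mode - wants cross < 0 → take C=(6.0753,-4.5383) (cross=-47.152)
ex = (C−B)/|BC| = (0.8654,-0.5011); ey = (0.5011,0.8654)
P = B + 1.00·ex + -2.77·ey = (-1.3705,-3.4282)

-1.37 -3.43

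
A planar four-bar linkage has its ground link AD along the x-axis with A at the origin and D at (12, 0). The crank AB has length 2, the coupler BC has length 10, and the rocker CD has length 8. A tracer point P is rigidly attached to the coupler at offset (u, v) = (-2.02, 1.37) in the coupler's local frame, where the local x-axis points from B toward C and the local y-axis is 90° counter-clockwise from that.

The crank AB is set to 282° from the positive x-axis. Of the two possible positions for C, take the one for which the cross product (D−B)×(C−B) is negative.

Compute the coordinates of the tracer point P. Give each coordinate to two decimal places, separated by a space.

-0.55 0.29

A=(0,0), D=(12.00,0)
B = A + 2.00·(cos282°, sin282°) = (0.4158, -1.9563)
|BD| = 11.7482
circle(B,10.00) ∩ circle(D,8.00): a=7.4063, h=6.7192
  candidates: C₊=(6.5998,5.9024) cross=78.938; C₋=(8.8375,-7.3484) cross=-78.938
  mode - wants cross < 0 → take C=(8.8375,-7.3484) (cross=-78.938)
ex = (C−B)/|BC| = (0.8422,-0.5392); ey = (0.5392,0.8422)
P = B + -2.02·ex + 1.37·ey = (-0.5466,0.2867)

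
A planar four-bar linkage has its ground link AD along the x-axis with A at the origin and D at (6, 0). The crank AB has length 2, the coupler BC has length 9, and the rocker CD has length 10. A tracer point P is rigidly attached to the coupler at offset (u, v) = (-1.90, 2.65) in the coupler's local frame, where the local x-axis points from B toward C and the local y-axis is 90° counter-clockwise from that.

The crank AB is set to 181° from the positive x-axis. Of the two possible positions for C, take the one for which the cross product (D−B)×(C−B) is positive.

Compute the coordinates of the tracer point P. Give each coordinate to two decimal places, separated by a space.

-5.11 -1.03

A=(0,0), D=(6.00,0)
B = A + 2.00·(cos181°, sin181°) = (-1.9997, -0.0349)
|BD| = 7.9998
circle(B,9.00) ∩ circle(D,10.00): a=2.8124, h=8.5493
  candidates: C₊=(0.7753,8.5266) cross=68.393; C₋=(0.8499,-8.5719) cross=-68.393
  mode + wants cross > 0 → take C=(0.7753,8.5266) (cross=68.393)
ex = (C−B)/|BC| = (0.3083,0.9513); ey = (-0.9513,0.3083)
P = B + -1.90·ex + 2.65·ey = (-5.1064,-1.0252)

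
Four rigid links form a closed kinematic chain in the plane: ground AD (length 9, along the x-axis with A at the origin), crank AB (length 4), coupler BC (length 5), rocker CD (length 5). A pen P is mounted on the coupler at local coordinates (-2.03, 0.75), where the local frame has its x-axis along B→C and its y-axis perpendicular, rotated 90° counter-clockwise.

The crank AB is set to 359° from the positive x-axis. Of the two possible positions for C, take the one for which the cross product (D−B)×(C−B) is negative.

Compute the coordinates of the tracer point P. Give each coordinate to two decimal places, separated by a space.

A=(0,0), D=(9.00,0)
B = A + 4.00·(cos359°, sin359°) = (3.9994, -0.0698)
|BD| = 5.0011
circle(B,5.00) ∩ circle(D,5.00): a=2.5005, h=4.3298
  candidates: C₊=(6.4393,4.2945) cross=21.654; C₋=(6.5601,-4.3643) cross=-21.654
  mode - wants cross < 0 → take C=(6.5601,-4.3643) (cross=-21.654)
ex = (C−B)/|BC| = (0.5121,-0.8589); ey = (0.8589,0.5121)
P = B + -2.03·ex + 0.75·ey = (3.6039,2.0579)

3.60 2.06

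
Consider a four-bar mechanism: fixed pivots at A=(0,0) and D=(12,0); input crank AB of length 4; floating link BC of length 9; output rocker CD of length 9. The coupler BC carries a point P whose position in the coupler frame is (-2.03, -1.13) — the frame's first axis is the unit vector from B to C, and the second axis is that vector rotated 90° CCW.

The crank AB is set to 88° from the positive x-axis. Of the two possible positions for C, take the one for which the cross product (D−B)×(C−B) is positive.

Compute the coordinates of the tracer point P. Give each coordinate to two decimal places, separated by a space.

-1.15 2.06

A=(0,0), D=(12.00,0)
B = A + 4.00·(cos88°, sin88°) = (0.1396, 3.9976)
|BD| = 12.5160
circle(B,9.00) ∩ circle(D,9.00): a=6.2580, h=6.4682
  candidates: C₊=(8.1357,8.1282) cross=80.956; C₋=(4.0039,-4.1306) cross=-80.956
  mode + wants cross > 0 → take C=(8.1357,8.1282) (cross=80.956)
ex = (C−B)/|BC| = (0.8885,0.4590); ey = (-0.4590,0.8885)
P = B + -2.03·ex + -1.13·ey = (-1.1453,2.0619)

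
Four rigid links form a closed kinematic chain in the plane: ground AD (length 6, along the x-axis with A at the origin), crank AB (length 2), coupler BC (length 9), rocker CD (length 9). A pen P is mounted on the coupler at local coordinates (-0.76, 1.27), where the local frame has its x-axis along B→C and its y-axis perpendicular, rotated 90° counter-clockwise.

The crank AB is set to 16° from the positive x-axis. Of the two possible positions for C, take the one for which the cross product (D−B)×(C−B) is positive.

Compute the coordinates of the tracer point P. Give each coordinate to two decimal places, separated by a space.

0.46 0.29

A=(0,0), D=(6.00,0)
B = A + 2.00·(cos16°, sin16°) = (1.9225, 0.5513)
|BD| = 4.1146
circle(B,9.00) ∩ circle(D,9.00): a=2.0573, h=8.7617
  candidates: C₊=(5.1352,8.9584) cross=36.051; C₋=(2.7874,-8.4071) cross=-36.051
  mode + wants cross > 0 → take C=(5.1352,8.9584) (cross=36.051)
ex = (C−B)/|BC| = (0.3570,0.9341); ey = (-0.9341,0.3570)
P = B + -0.76·ex + 1.27·ey = (0.4649,0.2947)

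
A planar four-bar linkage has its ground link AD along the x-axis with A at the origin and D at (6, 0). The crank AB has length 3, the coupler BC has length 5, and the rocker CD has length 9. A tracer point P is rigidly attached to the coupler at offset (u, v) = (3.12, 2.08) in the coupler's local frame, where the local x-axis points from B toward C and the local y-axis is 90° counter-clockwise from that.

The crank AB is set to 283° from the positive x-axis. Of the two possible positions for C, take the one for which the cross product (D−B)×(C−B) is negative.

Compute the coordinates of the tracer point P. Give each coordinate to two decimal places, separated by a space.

3.29 -5.61

A=(0,0), D=(6.00,0)
B = A + 3.00·(cos283°, sin283°) = (0.6749, -2.9231)
|BD| = 6.0747
circle(B,5.00) ∩ circle(D,9.00): a=-1.5720, h=4.7465
  candidates: C₊=(-2.9871,0.4813) cross=28.833; C₋=(1.5808,-7.8403) cross=-28.833
  mode - wants cross < 0 → take C=(1.5808,-7.8403) (cross=-28.833)
ex = (C−B)/|BC| = (0.1812,-0.9834); ey = (0.9834,0.1812)
P = B + 3.12·ex + 2.08·ey = (3.2858,-5.6146)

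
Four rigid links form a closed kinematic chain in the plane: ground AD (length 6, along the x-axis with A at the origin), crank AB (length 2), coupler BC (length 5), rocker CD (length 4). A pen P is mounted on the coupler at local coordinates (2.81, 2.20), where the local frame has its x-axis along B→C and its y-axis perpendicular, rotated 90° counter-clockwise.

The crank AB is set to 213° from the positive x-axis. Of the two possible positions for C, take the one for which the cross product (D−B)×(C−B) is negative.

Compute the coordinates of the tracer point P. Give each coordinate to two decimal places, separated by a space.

1.69 0.08

A=(0,0), D=(6.00,0)
B = A + 2.00·(cos213°, sin213°) = (-1.6773, -1.0893)
|BD| = 7.7542
circle(B,5.00) ∩ circle(D,4.00): a=4.4574, h=2.2652
  candidates: C₊=(2.4177,1.7796) cross=17.565; C₋=(3.0541,-2.7059) cross=-17.565
  mode - wants cross < 0 → take C=(3.0541,-2.7059) (cross=-17.565)
ex = (C−B)/|BC| = (0.9463,-0.3233); ey = (0.3233,0.9463)
P = B + 2.81·ex + 2.20·ey = (1.6930,0.0840)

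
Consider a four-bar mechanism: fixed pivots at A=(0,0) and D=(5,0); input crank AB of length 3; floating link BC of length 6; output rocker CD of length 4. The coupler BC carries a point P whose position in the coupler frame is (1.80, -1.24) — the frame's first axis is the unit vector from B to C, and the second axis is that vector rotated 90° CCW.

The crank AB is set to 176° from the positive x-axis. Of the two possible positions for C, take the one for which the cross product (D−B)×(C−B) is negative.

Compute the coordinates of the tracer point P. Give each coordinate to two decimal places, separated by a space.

A=(0,0), D=(5.00,0)
B = A + 3.00·(cos176°, sin176°) = (-2.9927, 0.2093)
|BD| = 7.9954
circle(B,6.00) ∩ circle(D,4.00): a=5.2484, h=2.9076
  candidates: C₊=(2.3300,2.9785) cross=23.247; C₋=(2.1778,-2.8347) cross=-23.247
  mode - wants cross < 0 → take C=(2.1778,-2.8347) (cross=-23.247)
ex = (C−B)/|BC| = (0.8618,-0.5073); ey = (0.5073,0.8618)
P = B + 1.80·ex + -1.24·ey = (-2.0706,-1.7725)

-2.07 -1.77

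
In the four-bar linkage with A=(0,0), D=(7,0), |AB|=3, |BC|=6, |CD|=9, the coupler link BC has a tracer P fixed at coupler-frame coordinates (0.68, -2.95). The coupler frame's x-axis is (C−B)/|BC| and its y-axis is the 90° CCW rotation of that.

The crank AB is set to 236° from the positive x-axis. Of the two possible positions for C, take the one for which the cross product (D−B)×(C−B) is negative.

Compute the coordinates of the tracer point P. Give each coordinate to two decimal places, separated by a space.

-3.68 -4.76

A=(0,0), D=(7.00,0)
B = A + 3.00·(cos236°, sin236°) = (-1.6776, -2.4871)
|BD| = 9.0270
circle(B,6.00) ∩ circle(D,9.00): a=2.0210, h=5.6494
  candidates: C₊=(-1.2914,3.5004) cross=50.997; C₋=(1.8217,-7.3610) cross=-50.997
  mode - wants cross < 0 → take C=(1.8217,-7.3610) (cross=-50.997)
ex = (C−B)/|BC| = (0.5832,-0.8123); ey = (0.8123,0.5832)
P = B + 0.68·ex + -2.95·ey = (-3.6773,-4.7600)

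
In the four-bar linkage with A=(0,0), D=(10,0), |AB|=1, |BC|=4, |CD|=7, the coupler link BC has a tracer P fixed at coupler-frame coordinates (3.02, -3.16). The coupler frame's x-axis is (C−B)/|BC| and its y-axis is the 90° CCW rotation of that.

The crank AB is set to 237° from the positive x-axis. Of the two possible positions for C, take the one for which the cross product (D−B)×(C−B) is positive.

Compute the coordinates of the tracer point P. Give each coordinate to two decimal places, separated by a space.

3.55 -2.37

A=(0,0), D=(10.00,0)
B = A + 1.00·(cos237°, sin237°) = (-0.5446, -0.8387)
|BD| = 10.5779
circle(B,4.00) ∩ circle(D,7.00): a=3.7291, h=1.4470
  candidates: C₊=(3.0580,0.8994) cross=15.306; C₋=(3.2875,-1.9854) cross=-15.306
  mode + wants cross > 0 → take C=(3.0580,0.8994) (cross=15.306)
ex = (C−B)/|BC| = (0.9007,0.4345); ey = (-0.4345,0.9007)
P = B + 3.02·ex + -3.16·ey = (3.5484,-2.3725)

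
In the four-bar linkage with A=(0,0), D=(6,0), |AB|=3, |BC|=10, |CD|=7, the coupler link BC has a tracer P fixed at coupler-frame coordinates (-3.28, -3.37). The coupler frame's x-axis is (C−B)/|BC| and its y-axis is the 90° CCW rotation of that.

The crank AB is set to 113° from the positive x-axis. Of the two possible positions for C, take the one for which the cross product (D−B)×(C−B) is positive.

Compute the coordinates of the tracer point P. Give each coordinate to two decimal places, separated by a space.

A=(0,0), D=(6.00,0)
B = A + 3.00·(cos113°, sin113°) = (-1.1722, 2.7615)
|BD| = 7.6855
circle(B,10.00) ∩ circle(D,7.00): a=7.1607, h=6.9803
  candidates: C₊=(8.0184,6.7027) cross=53.647; C₋=(3.0021,-6.3256) cross=-53.647
  mode + wants cross > 0 → take C=(8.0184,6.7027) (cross=53.647)
ex = (C−B)/|BC| = (0.9191,0.3941); ey = (-0.3941,0.9191)
P = B + -3.28·ex + -3.37·ey = (-2.8585,-1.6284)

-2.86 -1.63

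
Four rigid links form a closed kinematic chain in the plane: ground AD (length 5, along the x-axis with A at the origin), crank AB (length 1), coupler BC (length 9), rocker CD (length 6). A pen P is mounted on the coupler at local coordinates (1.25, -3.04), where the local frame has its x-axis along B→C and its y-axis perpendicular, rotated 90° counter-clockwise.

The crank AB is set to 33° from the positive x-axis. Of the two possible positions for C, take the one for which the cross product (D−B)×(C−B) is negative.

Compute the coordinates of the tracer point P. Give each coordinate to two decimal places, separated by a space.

A=(0,0), D=(5.00,0)
B = A + 1.00·(cos33°, sin33°) = (0.8387, 0.5446)
|BD| = 4.1968
circle(B,9.00) ∩ circle(D,6.00): a=7.4596, h=5.0353
  candidates: C₊=(8.8887,4.5693) cross=21.132; C₋=(7.5817,-5.4161) cross=-21.132
  mode - wants cross < 0 → take C=(7.5817,-5.4161) (cross=-21.132)
ex = (C−B)/|BC| = (0.7492,-0.6623); ey = (0.6623,0.7492)
P = B + 1.25·ex + -3.04·ey = (-0.2382,-2.5609)

-0.24 -2.56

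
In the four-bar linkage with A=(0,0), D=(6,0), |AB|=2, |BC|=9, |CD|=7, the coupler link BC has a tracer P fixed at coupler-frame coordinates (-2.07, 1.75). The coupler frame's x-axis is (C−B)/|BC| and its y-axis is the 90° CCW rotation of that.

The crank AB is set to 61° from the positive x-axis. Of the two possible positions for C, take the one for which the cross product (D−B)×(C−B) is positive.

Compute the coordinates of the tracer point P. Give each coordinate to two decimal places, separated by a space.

A=(0,0), D=(6.00,0)
B = A + 2.00·(cos61°, sin61°) = (0.9696, 1.7492)
|BD| = 5.3258
circle(B,9.00) ∩ circle(D,7.00): a=5.6671, h=6.9917
  candidates: C₊=(8.6187,6.4917) cross=37.237; C₋=(4.0260,-6.7159) cross=-37.237
  mode + wants cross > 0 → take C=(8.6187,6.4917) (cross=37.237)
ex = (C−B)/|BC| = (0.8499,0.5269); ey = (-0.5269,0.8499)
P = B + -2.07·ex + 1.75·ey = (-1.7118,2.1458)

-1.71 2.15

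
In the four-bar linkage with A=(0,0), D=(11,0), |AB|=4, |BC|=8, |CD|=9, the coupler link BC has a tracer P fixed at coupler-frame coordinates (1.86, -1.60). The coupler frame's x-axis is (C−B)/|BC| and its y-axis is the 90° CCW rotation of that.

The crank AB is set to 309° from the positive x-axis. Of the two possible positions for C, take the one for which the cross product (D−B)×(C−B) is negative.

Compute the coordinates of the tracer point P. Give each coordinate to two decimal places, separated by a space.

2.77 -5.55

A=(0,0), D=(11.00,0)
B = A + 4.00·(cos309°, sin309°) = (2.5173, -3.1086)
|BD| = 9.0344
circle(B,8.00) ∩ circle(D,9.00): a=3.5763, h=7.1561
  candidates: C₊=(3.4129,4.8411) cross=64.651; C₋=(8.3375,-8.5972) cross=-64.651
  mode - wants cross < 0 → take C=(8.3375,-8.5972) (cross=-64.651)
ex = (C−B)/|BC| = (0.7275,-0.6861); ey = (0.6861,0.7275)
P = B + 1.86·ex + -1.60·ey = (2.7728,-5.5487)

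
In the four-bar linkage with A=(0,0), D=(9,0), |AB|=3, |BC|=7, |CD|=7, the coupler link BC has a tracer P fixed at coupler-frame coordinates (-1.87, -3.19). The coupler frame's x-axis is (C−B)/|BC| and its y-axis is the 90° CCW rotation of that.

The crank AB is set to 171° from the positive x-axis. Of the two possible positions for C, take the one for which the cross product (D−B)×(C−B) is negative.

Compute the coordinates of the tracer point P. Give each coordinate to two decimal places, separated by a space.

A=(0,0), D=(9.00,0)
B = A + 3.00·(cos171°, sin171°) = (-2.9631, 0.4693)
|BD| = 11.9723
circle(B,7.00) ∩ circle(D,7.00): a=5.9861, h=3.6285
  candidates: C₊=(3.1607,3.8604) cross=43.442; C₋=(2.8762,-3.3911) cross=-43.442
  mode - wants cross < 0 → take C=(2.8762,-3.3911) (cross=-43.442)
ex = (C−B)/|BC| = (0.8342,-0.5515); ey = (0.5515,0.8342)
P = B + -1.87·ex + -3.19·ey = (-6.2822,-1.1605)

-6.28 -1.16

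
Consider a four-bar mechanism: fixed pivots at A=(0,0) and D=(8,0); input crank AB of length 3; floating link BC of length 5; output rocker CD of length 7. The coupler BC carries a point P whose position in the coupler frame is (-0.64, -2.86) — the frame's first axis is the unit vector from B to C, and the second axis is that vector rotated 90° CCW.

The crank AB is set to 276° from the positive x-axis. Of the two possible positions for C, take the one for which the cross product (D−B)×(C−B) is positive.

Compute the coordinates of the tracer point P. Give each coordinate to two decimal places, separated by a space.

A=(0,0), D=(8.00,0)
B = A + 3.00·(cos276°, sin276°) = (0.3136, -2.9836)
|BD| = 8.2452
circle(B,5.00) ∩ circle(D,7.00): a=2.6672, h=4.2292
  candidates: C₊=(1.2697,1.9242) cross=34.870; C₋=(4.3304,-5.9610) cross=-34.870
  mode + wants cross > 0 → take C=(1.2697,1.9242) (cross=34.870)
ex = (C−B)/|BC| = (0.1912,0.9815); ey = (-0.9815,0.1912)
P = B + -0.64·ex + -2.86·ey = (2.9984,-4.1586)

3.00 -4.16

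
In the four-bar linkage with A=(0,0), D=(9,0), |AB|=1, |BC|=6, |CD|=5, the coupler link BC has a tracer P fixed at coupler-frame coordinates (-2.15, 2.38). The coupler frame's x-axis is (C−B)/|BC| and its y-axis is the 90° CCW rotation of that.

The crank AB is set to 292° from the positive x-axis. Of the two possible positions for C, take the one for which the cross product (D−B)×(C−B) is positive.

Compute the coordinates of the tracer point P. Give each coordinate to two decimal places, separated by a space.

-2.80 -0.50

A=(0,0), D=(9.00,0)
B = A + 1.00·(cos292°, sin292°) = (0.3746, -0.9272)
|BD| = 8.6751
circle(B,6.00) ∩ circle(D,5.00): a=4.9715, h=3.3591
  candidates: C₊=(4.9587,2.9441) cross=29.141; C₋=(5.6767,-3.7357) cross=-29.141
  mode + wants cross > 0 → take C=(4.9587,2.9441) (cross=29.141)
ex = (C−B)/|BC| = (0.7640,0.6452); ey = (-0.6452,0.7640)
P = B + -2.15·ex + 2.38·ey = (-2.8036,-0.4960)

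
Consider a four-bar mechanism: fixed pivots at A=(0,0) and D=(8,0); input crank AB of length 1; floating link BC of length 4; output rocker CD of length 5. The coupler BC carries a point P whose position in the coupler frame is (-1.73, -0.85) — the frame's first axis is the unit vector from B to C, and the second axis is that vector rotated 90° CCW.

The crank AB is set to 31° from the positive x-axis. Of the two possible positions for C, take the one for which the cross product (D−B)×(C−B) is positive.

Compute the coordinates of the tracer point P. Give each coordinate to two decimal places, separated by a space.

A=(0,0), D=(8.00,0)
B = A + 1.00·(cos31°, sin31°) = (0.8572, 0.5150)
|BD| = 7.1614
circle(B,4.00) ∩ circle(D,5.00): a=2.9523, h=2.6989
  candidates: C₊=(3.9959,2.9946) cross=19.328; C₋=(3.6077,-2.3892) cross=-19.328
  mode + wants cross > 0 → take C=(3.9959,2.9946) (cross=19.328)
ex = (C−B)/|BC| = (0.7847,0.6199); ey = (-0.6199,0.7847)
P = B + -1.73·ex + -0.85·ey = (0.0266,-1.2244)

0.03 -1.22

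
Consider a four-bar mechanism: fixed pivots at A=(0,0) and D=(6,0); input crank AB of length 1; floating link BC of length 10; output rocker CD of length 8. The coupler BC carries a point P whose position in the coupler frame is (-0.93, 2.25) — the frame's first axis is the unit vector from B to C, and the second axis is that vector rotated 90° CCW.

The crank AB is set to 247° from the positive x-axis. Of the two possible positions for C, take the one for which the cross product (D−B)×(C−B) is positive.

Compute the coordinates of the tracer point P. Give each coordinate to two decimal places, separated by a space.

-2.81 -0.65

A=(0,0), D=(6.00,0)
B = A + 1.00·(cos247°, sin247°) = (-0.3907, -0.9205)
|BD| = 6.4567
circle(B,10.00) ∩ circle(D,8.00): a=6.0162, h=7.9879
  candidates: C₊=(4.4252,7.8435) cross=51.575; C₋=(6.7028,-7.9691) cross=-51.575
  mode + wants cross > 0 → take C=(4.4252,7.8435) (cross=51.575)
ex = (C−B)/|BC| = (0.4816,0.8764); ey = (-0.8764,0.4816)
P = B + -0.93·ex + 2.25·ey = (-2.8105,-0.6520)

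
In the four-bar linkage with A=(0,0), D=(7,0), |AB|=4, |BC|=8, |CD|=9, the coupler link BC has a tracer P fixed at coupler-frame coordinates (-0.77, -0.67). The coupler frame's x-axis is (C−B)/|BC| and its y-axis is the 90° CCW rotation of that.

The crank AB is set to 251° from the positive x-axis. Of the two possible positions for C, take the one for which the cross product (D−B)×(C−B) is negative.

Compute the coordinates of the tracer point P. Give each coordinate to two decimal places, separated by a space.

A=(0,0), D=(7.00,0)
B = A + 4.00·(cos251°, sin251°) = (-1.3023, -3.7821)
|BD| = 9.1231
circle(B,8.00) ∩ circle(D,9.00): a=3.6299, h=7.1291
  candidates: C₊=(-0.9544,4.2104) cross=65.040; C₋=(4.9564,-8.7649) cross=-65.040
  mode - wants cross < 0 → take C=(4.9564,-8.7649) (cross=-65.040)
ex = (C−B)/|BC| = (0.7823,-0.6229); ey = (0.6229,0.7823)
P = B + -0.77·ex + -0.67·ey = (-2.3220,-3.8266)

-2.32 -3.83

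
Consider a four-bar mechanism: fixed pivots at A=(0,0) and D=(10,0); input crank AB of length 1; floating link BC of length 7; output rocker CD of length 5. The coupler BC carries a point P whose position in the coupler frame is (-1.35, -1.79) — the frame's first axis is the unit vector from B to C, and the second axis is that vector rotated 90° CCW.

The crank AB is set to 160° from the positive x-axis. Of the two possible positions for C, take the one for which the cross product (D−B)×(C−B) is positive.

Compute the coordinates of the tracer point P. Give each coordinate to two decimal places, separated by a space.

-1.65 -1.78

A=(0,0), D=(10.00,0)
B = A + 1.00·(cos160°, sin160°) = (-0.9397, 0.3420)
|BD| = 10.9450
circle(B,7.00) ∩ circle(D,5.00): a=6.5689, h=2.4186
  candidates: C₊=(5.7016,2.5541) cross=26.471; C₋=(5.5504,-2.2806) cross=-26.471
  mode + wants cross > 0 → take C=(5.7016,2.5541) (cross=26.471)
ex = (C−B)/|BC| = (0.9488,0.3160); ey = (-0.3160,0.9488)
P = B + -1.35·ex + -1.79·ey = (-1.6548,-1.7829)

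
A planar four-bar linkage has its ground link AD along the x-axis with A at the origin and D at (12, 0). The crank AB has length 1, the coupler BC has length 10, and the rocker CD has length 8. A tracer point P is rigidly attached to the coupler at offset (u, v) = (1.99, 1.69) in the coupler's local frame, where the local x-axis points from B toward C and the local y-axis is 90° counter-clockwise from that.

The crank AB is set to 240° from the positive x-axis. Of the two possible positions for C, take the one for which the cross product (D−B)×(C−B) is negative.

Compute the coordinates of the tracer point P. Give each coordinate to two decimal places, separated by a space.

2.10 -0.65

A=(0,0), D=(12.00,0)
B = A + 1.00·(cos240°, sin240°) = (-0.5000, -0.8660)
|BD| = 12.5300
circle(B,10.00) ∩ circle(D,8.00): a=7.7015, h=6.3786
  candidates: C₊=(6.7423,6.0296) cross=79.923; C₋=(7.6240,-6.6971) cross=-79.923
  mode - wants cross < 0 → take C=(7.6240,-6.6971) (cross=-79.923)
ex = (C−B)/|BC| = (0.8124,-0.5831); ey = (0.5831,0.8124)
P = B + 1.99·ex + 1.69·ey = (2.1021,-0.6534)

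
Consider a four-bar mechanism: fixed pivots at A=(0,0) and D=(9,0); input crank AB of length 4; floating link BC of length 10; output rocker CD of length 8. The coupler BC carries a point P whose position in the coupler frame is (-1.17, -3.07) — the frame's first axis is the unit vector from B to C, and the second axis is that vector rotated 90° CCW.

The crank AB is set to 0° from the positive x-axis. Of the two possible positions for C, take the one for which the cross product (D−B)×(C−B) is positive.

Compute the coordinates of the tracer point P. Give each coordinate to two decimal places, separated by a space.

A=(0,0), D=(9.00,0)
B = A + 4.00·(cos0°, sin0°) = (4.0000, 0.0000)
|BD| = 5.0000
circle(B,10.00) ∩ circle(D,8.00): a=6.1000, h=7.9240
  candidates: C₊=(10.1000,7.9240) cross=39.620; C₋=(10.1000,-7.9240) cross=-39.620
  mode + wants cross > 0 → take C=(10.1000,7.9240) (cross=39.620)
ex = (C−B)/|BC| = (0.6100,0.7924); ey = (-0.7924,0.6100)
P = B + -1.17·ex + -3.07·ey = (5.7190,-2.7998)

5.72 -2.80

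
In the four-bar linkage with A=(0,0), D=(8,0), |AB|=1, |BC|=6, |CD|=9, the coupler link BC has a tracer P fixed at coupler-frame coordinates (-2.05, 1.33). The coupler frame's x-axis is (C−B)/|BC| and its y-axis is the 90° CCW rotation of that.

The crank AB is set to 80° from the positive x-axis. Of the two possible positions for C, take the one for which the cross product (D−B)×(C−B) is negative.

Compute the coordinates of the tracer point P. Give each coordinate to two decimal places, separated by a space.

A=(0,0), D=(8.00,0)
B = A + 1.00·(cos80°, sin80°) = (0.1736, 0.9848)
|BD| = 7.8881
circle(B,6.00) ∩ circle(D,9.00): a=1.0916, h=5.8999
  candidates: C₊=(1.9933,6.7022) cross=46.539; C₋=(0.5201,-5.0052) cross=-46.539
  mode - wants cross < 0 → take C=(0.5201,-5.0052) (cross=-46.539)
ex = (C−B)/|BC| = (0.0577,-0.9983); ey = (0.9983,0.0577)
P = B + -2.05·ex + 1.33·ey = (1.3830,3.1082)

1.38 3.11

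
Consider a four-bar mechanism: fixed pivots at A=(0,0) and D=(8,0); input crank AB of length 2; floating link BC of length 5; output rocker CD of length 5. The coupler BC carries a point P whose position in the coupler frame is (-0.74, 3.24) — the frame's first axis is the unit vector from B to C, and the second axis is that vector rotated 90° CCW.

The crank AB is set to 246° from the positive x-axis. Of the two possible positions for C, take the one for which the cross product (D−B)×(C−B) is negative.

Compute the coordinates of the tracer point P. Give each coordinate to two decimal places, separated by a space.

-0.74 1.50

A=(0,0), D=(8.00,0)
B = A + 2.00·(cos246°, sin246°) = (-0.8135, -1.8271)
|BD| = 9.0009
circle(B,5.00) ∩ circle(D,5.00): a=4.5004, h=2.1786
  candidates: C₊=(3.1510,1.2197) cross=19.609; C₋=(4.0355,-3.0467) cross=-19.609
  mode - wants cross < 0 → take C=(4.0355,-3.0467) (cross=-19.609)
ex = (C−B)/|BC| = (0.9698,-0.2439); ey = (0.2439,0.9698)
P = B + -0.74·ex + 3.24·ey = (-0.7408,1.4955)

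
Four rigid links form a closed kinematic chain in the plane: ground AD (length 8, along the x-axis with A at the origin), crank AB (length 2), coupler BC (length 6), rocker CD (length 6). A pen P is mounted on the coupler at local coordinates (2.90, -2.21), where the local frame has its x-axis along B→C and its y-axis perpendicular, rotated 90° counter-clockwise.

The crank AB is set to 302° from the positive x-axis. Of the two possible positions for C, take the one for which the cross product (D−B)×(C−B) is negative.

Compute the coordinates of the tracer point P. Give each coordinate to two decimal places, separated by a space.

A=(0,0), D=(8.00,0)
B = A + 2.00·(cos302°, sin302°) = (1.0598, -1.6961)
|BD| = 7.1444
circle(B,6.00) ∩ circle(D,6.00): a=3.5722, h=4.8207
  candidates: C₊=(3.3855,3.8349) cross=34.441; C₋=(5.6744,-5.5310) cross=-34.441
  mode - wants cross < 0 → take C=(5.6744,-5.5310) (cross=-34.441)
ex = (C−B)/|BC| = (0.7691,-0.6391); ey = (0.6391,0.7691)
P = B + 2.90·ex + -2.21·ey = (1.8777,-5.2493)

1.88 -5.25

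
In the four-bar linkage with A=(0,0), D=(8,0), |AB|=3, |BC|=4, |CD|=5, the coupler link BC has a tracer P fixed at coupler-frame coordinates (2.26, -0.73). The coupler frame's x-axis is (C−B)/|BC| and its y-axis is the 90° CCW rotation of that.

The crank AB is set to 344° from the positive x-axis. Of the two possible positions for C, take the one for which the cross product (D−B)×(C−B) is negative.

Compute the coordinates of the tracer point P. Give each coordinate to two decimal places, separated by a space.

A=(0,0), D=(8.00,0)
B = A + 3.00·(cos344°, sin344°) = (2.8838, -0.8269)
|BD| = 5.1826
circle(B,4.00) ∩ circle(D,5.00): a=1.7230, h=3.6099
  candidates: C₊=(4.0088,3.0116) cross=18.709; C₋=(5.1607,-4.1156) cross=-18.709
  mode - wants cross < 0 → take C=(5.1607,-4.1156) (cross=-18.709)
ex = (C−B)/|BC| = (0.5692,-0.8222); ey = (0.8222,0.5692)
P = B + 2.26·ex + -0.73·ey = (3.5701,-3.1006)

3.57 -3.10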